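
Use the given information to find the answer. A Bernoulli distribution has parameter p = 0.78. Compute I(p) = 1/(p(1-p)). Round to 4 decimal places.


For Bernoulli(p), Fisher information is I(p) = 1/(p*(1-p)).
p = 0.78, 1-p = 0.22.
p*(1-p) = 0.1716.
I(p) = 1/0.1716 = 5.8275

5.8275


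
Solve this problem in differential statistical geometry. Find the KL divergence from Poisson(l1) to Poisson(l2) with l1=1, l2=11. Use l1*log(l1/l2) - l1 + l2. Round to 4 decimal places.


KL divergence for Poisson:
KL = l1*log(l1/l2) - l1 + l2.
l1 = 1, l2 = 11.
log(1/11) = -2.397895.
l1*log(l1/l2) = 1 * -2.397895 = -2.397895.
KL = -2.397895 - 1 + 11 = 7.6021

7.6021


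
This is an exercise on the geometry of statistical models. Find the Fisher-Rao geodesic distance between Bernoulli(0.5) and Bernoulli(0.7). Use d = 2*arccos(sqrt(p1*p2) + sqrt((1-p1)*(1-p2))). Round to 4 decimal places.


Geodesic distance on Bernoulli manifold:
d(p1,p2) = 2*arccos(sqrt(p1*p2) + sqrt((1-p1)*(1-p2))).
sqrt(p1*p2) = sqrt(0.5*0.7) = 0.591608.
sqrt((1-p1)*(1-p2)) = sqrt(0.5*0.3) = 0.387298.
arg = 0.591608 + 0.387298 = 0.978906.
d = 2*arccos(0.978906) = 0.4115

0.4115


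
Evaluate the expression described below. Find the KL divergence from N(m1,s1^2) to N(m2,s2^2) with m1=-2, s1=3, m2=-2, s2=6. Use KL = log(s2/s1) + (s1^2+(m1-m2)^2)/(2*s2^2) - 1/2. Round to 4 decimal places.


KL divergence between normal distributions:
KL = log(s2/s1) + (s1^2 + (m1-m2)^2)/(2*s2^2) - 1/2.
log(6/3) = 0.693147.
(3^2 + (-2--2)^2)/(2*6^2) = (9 + 0)/72 = 0.125.
KL = 0.693147 + 0.125 - 0.5 = 0.3181

0.3181


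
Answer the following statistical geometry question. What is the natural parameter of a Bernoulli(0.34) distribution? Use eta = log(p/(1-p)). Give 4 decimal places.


Natural parameter for Bernoulli: eta = log(p/(1-p)).
p = 0.34, 1-p = 0.66.
p/(1-p) = 0.515152.
eta = log(0.515152) = -0.6633

-0.6633


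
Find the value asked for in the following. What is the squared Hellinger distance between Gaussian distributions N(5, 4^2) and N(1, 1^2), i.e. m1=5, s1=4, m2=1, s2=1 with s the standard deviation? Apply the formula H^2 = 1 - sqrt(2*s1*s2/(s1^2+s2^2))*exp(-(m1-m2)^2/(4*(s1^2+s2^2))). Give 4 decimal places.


Squared Hellinger distance for Gaussians:
H^2 = 1 - sqrt(2*s1*s2/(s1^2+s2^2)) * exp(-(m1-m2)^2/(4*(s1^2+s2^2))).
s1^2 = 16, s2^2 = 1, s1^2+s2^2 = 17.
sqrt(2*4*1/(17)) = 0.685994.
(m1-m2)^2 = (4)^2 = 16.
exp(-16/(4*17)) = exp(-0.235294) = 0.790338.
H^2 = 1 - 0.685994*0.790338 = 0.4578

0.4578


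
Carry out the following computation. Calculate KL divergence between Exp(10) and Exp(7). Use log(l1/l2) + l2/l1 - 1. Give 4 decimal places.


KL divergence for exponential family:
KL = log(l1/l2) + l2/l1 - 1.
log(10/7) = 0.356675.
7/10 = 0.7.
KL = 0.356675 + 0.7 - 1 = 0.0567

0.0567


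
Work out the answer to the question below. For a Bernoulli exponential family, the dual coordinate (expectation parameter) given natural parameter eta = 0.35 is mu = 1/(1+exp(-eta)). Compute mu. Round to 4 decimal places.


Dual coordinate (expectation parameter) for Bernoulli:
mu = 1/(1+exp(-eta)).
eta = 0.35.
exp(-eta) = exp(-0.35) = 0.704688.
mu = 1/(1+0.704688) = 0.5866

0.5866


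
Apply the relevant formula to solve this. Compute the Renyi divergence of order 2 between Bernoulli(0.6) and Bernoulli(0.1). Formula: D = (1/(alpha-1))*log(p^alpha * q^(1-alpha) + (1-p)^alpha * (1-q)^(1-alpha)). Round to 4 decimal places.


Renyi divergence of order alpha between Bernoulli distributions:
D = (1/(alpha-1))*log(p^alpha * q^(1-alpha) + (1-p)^alpha * (1-q)^(1-alpha)).
alpha = 2, p = 0.6, q = 0.1.
p^alpha * q^(1-alpha) = 0.6^2 * 0.1^-1 = 3.6.
(1-p)^alpha * (1-q)^(1-alpha) = 0.4^2 * 0.9^-1 = 0.177778.
sum = 3.6 + 0.177778 = 3.777778.
D = (1/1)*log(3.777778) = 1.3291

1.3291


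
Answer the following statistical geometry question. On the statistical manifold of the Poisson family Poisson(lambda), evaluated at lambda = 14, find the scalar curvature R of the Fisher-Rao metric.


This family has a single free parameter, so its statistical manifold
is 1-dimensional. The Riemann curvature tensor of any 1-dimensional
Riemannian manifold vanishes identically, so R = 0.

0


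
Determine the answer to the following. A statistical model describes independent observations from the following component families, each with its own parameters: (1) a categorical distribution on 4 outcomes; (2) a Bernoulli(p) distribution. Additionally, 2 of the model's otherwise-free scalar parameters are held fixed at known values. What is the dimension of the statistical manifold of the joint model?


The dimension of a statistical manifold equals the number of free
(independent) real parameters of the model. For a product of independent
blocks the parameter counts add.
- categorical on 4 outcomes (probabilities sum to 1): 4-1 = 3.
- Bernoulli (p): 1.
Total = 3 + 1 = 4.
2 parameter(s) fixed at known values: 4 - 2 = 2.
Dimension = 2

2


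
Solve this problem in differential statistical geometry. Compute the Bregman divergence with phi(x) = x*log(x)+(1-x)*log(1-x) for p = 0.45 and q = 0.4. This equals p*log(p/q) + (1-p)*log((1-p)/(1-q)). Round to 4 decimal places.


Bregman divergence with negative entropy generator:
D = p*log(p/q) + (1-p)*log((1-p)/(1-q)).
p = 0.45, q = 0.4.
p*log(p/q) = 0.45*log(0.45/0.4) = 0.053002.
(1-p)*log((1-p)/(1-q)) = 0.55*log(0.55/0.6) = -0.047856.
D = 0.053002 + -0.047856 = 0.0051

0.0051


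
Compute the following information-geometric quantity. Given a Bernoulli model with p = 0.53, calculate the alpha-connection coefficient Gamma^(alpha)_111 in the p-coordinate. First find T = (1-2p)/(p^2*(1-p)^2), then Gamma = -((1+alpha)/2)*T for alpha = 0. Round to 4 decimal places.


Skewness (Amari-Chentsov) tensor: T = (1-2p)/(p^2*(1-p)^2).
p = 0.53, 1-2p = -0.06, p^2 = 0.2809, (1-p)^2 = 0.2209.
T = -0.06/(0.2809 * 0.2209) = -0.96695.
In the p-coordinate, Gamma^(alpha) = Gamma^(0) - (alpha/2)*T with Gamma^(0) = (1/2)*g'(p) = -T/2,
so Gamma^(alpha) = -((1+alpha)/2)*T.
alpha = 0, -(1+alpha)/2 = -0.5.
Gamma = -0.5 * -0.96695 = 0.4835

0.4835


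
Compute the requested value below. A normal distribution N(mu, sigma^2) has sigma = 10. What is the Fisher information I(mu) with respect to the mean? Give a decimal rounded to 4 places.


The Fisher information for the mean of a normal distribution is I(mu) = 1/sigma^2.
sigma = 10, so sigma^2 = 100.
I(mu) = 1/100 = 0.0100

0.0100


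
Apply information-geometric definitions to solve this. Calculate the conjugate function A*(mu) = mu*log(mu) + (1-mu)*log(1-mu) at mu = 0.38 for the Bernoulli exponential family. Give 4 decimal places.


Legendre transform for Bernoulli:
A*(mu) = mu*log(mu) + (1-mu)*log(1-mu).
mu = 0.38, 1-mu = 0.62.
mu*log(mu) = 0.38*log(0.38) = -0.367682.
(1-mu)*log(1-mu) = 0.62*log(0.62) = -0.296382.
A* = -0.367682 + -0.296382 = -0.6641

-0.6641


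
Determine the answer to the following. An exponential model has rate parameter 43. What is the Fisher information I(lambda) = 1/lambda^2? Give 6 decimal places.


Fisher information for exponential: I(lambda) = 1/lambda^2.
lambda = 43, lambda^2 = 1849.
I = 1/1849 = 0.000541

0.000541


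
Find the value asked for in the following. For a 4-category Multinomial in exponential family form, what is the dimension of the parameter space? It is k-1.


Exponential family dimension calculation:
For Multinomial with k=4 categories, dim = k-1 = 3.

3


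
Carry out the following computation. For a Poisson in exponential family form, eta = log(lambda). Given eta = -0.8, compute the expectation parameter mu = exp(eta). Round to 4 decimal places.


Expectation parameter for Poisson exponential family:
mu = exp(eta).
eta = -0.8.
mu = exp(-0.8) = 0.4493

0.4493


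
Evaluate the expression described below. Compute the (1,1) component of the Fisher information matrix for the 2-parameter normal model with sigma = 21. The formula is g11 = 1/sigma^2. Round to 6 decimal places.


For the 2-parameter normal family, the Fisher metric has:
  g11 = 1/sigma^2, g22 = 2/sigma^2.
sigma = 21, sigma^2 = 441.
g11 = 0.002268

0.002268


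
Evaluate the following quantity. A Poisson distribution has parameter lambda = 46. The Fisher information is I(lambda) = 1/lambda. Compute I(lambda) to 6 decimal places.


Fisher information for Poisson: I(lambda) = 1/lambda.
lambda = 46.
I(lambda) = 1/46 = 0.021739

0.021739


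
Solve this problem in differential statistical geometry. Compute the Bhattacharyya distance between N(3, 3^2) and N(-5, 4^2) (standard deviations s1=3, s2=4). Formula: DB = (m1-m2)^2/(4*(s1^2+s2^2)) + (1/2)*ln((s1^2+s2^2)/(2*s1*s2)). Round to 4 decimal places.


Bhattacharyya distance between two Gaussians:
DB = (m1-m2)^2/(4*(s1^2+s2^2)) + (1/2)*ln((s1^2+s2^2)/(2*s1*s2)).
(m1-m2)^2 = (8)^2 = 64.
s1^2+s2^2 = 9 + 16 = 25.
term1 = 64/100 = 0.64.
term2 = 0.5*ln(25/24.0) = 0.020411.
DB = 0.64 + 0.020411 = 0.6604

0.6604


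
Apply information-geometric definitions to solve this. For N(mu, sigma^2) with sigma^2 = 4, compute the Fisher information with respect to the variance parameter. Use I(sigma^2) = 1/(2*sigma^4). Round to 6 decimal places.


Fisher information for variance: I(sigma^2) = 1/(2*sigma^4).
sigma^2 = 4, so sigma^4 = 16.
I = 1/(2*16) = 1/32 = 0.031250

0.031250


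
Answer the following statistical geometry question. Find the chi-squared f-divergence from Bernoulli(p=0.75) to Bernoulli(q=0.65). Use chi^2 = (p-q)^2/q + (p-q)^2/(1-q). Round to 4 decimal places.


Chi-squared divergence between Bernoulli distributions:
chi^2 = (p-q)^2/q + (p-q)^2/(1-q).
p = 0.75, q = 0.65, p-q = 0.1.
(p-q)^2 = 0.01.
term1 = 0.01/0.65 = 0.015385.
term2 = 0.01/0.35 = 0.028571.
chi^2 = 0.015385 + 0.028571 = 0.0440

0.0440


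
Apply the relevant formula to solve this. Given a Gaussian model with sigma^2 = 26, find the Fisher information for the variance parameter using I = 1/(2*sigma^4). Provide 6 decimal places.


Fisher information for variance: I(sigma^2) = 1/(2*sigma^4).
sigma^2 = 26, so sigma^4 = 676.
I = 1/(2*676) = 1/1352 = 0.000740

0.000740


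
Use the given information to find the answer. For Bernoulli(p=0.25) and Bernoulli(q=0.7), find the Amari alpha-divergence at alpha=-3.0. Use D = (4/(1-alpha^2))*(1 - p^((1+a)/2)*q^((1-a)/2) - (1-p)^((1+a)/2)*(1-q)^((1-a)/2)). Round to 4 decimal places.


Amari alpha-divergence:
D = (4/(1-alpha^2))*(1 - p^((1+a)/2)*q^((1-a)/2) - (1-p)^((1+a)/2)*(1-q)^((1-a)/2)).
alpha = -3.0, p = 0.25, q = 0.7.
e1 = (1+alpha)/2 = -1.0, e2 = (1-alpha)/2 = 2.0.
t1 = p^e1 * q^e2 = 0.25^-1.0 * 0.7^2.0 = 1.96.
t2 = (1-p)^e1 * (1-q)^e2 = 0.75^-1.0 * 0.3^2.0 = 0.12.
4/(1-alpha^2) = -0.5.
D = -0.5*(1 - 1.96 - 0.12) = 0.5400

0.5400


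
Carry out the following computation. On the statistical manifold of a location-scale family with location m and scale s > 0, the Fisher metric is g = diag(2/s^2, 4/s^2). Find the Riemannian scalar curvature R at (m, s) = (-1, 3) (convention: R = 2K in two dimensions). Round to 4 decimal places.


The metric has the form g = (A dm^2 + B ds^2)/s^2 with A = 2, B = 4.
Substitute u = sqrt(A/B)*m: g = B*(du^2 + ds^2)/s^2, i.e. B times the
Poincare upper half-plane metric, which has constant Gaussian curvature -1.
Scaling a 2D metric by a constant c divides the Gaussian curvature by c,
so K = -1/B = -1/(4) = -0.2500 everywhere (the point (m, s) = (-1, 3) is irrelevant:
the curvature is constant).
Scalar curvature in dimension 2: R = 2K = -2/(4) = -0.5000.

-0.5000


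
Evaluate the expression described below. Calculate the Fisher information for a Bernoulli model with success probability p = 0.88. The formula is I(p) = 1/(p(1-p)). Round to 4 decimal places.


For Bernoulli(p), Fisher information is I(p) = 1/(p*(1-p)).
p = 0.88, 1-p = 0.12.
p*(1-p) = 0.1056.
I(p) = 1/0.1056 = 9.4697

9.4697


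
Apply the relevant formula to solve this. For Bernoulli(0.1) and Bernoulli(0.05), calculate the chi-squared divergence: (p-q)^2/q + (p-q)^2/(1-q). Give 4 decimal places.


Chi-squared divergence between Bernoulli distributions:
chi^2 = (p-q)^2/q + (p-q)^2/(1-q).
p = 0.1, q = 0.05, p-q = 0.05.
(p-q)^2 = 0.0025.
term1 = 0.0025/0.05 = 0.05.
term2 = 0.0025/0.95 = 0.002632.
chi^2 = 0.05 + 0.002632 = 0.0526

0.0526


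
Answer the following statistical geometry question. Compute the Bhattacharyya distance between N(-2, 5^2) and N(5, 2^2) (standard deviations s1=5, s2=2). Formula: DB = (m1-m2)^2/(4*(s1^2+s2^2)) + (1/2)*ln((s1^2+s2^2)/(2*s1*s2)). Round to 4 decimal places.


Bhattacharyya distance between two Gaussians:
DB = (m1-m2)^2/(4*(s1^2+s2^2)) + (1/2)*ln((s1^2+s2^2)/(2*s1*s2)).
(m1-m2)^2 = (-7)^2 = 49.
s1^2+s2^2 = 25 + 4 = 29.
term1 = 49/116 = 0.422414.
term2 = 0.5*ln(29/20.0) = 0.185782.
DB = 0.422414 + 0.185782 = 0.6082

0.6082


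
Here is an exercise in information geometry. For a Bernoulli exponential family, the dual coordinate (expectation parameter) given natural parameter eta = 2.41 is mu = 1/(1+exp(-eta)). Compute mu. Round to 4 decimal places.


Dual coordinate (expectation parameter) for Bernoulli:
mu = 1/(1+exp(-eta)).
eta = 2.41.
exp(-eta) = exp(-2.41) = 0.089815.
mu = 1/(1+0.089815) = 0.9176

0.9176


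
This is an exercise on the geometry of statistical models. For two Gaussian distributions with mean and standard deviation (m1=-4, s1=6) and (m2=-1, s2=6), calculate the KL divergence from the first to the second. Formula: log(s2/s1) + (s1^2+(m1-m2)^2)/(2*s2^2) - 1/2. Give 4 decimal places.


KL divergence between normal distributions:
KL = log(s2/s1) + (s1^2 + (m1-m2)^2)/(2*s2^2) - 1/2.
log(6/6) = 0.0.
(6^2 + (-4--1)^2)/(2*6^2) = (36 + 9)/72 = 0.625.
KL = 0.0 + 0.625 - 0.5 = 0.1250

0.1250


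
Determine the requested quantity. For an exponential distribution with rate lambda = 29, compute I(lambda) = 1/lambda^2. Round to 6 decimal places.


Fisher information for exponential: I(lambda) = 1/lambda^2.
lambda = 29, lambda^2 = 841.
I = 1/841 = 0.001189

0.001189


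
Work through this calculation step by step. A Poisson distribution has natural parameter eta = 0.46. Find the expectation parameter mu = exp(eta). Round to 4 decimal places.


Expectation parameter for Poisson exponential family:
mu = exp(eta).
eta = 0.46.
mu = exp(0.46) = 1.5841

1.5841


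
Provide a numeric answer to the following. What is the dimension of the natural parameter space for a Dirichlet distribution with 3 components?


Exponential family dimension calculation:
Dirichlet with 3 components has 3 natural parameters.

3


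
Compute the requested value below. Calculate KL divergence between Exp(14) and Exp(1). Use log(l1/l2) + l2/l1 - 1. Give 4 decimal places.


KL divergence for exponential family:
KL = log(l1/l2) + l2/l1 - 1.
log(14/1) = 2.639057.
1/14 = 0.071429.
KL = 2.639057 + 0.071429 - 1 = 1.7105

1.7105


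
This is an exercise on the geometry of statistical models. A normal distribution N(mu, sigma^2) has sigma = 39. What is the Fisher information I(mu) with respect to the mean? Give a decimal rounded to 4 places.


The Fisher information for the mean of a normal distribution is I(mu) = 1/sigma^2.
sigma = 39, so sigma^2 = 1521.
I(mu) = 1/1521 = 0.0007

0.0007


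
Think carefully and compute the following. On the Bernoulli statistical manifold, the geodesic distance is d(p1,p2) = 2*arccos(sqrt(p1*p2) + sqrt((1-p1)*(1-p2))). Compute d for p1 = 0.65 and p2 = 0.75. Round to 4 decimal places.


Geodesic distance on Bernoulli manifold:
d(p1,p2) = 2*arccos(sqrt(p1*p2) + sqrt((1-p1)*(1-p2))).
sqrt(p1*p2) = sqrt(0.65*0.75) = 0.698212.
sqrt((1-p1)*(1-p2)) = sqrt(0.35*0.25) = 0.295804.
arg = 0.698212 + 0.295804 = 0.994016.
d = 2*arccos(0.994016) = 0.2189

0.2189


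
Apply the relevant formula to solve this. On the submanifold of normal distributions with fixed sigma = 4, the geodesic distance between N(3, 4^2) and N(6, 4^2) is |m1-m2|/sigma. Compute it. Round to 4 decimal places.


On the fixed-variance normal subfamily, geodesic distance = |m1-m2|/sigma.
|3 - 6| = 3.
sigma = 4.
d = 3/4 = 0.7500

0.7500


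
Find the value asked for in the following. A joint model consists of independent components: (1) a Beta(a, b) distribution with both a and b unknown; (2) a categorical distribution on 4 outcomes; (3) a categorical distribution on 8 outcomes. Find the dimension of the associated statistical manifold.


The dimension of a statistical manifold equals the number of free
(independent) real parameters of the model. For a product of independent
blocks the parameter counts add.
- Beta (a, b): 2.
- categorical on 4 outcomes (probabilities sum to 1): 4-1 = 3.
- categorical on 8 outcomes (probabilities sum to 1): 8-1 = 7.
Total = 2 + 3 + 7 = 12.
Dimension = 12

12


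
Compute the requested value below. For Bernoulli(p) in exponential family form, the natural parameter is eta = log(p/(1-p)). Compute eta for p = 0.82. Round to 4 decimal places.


Natural parameter for Bernoulli: eta = log(p/(1-p)).
p = 0.82, 1-p = 0.18.
p/(1-p) = 4.555556.
eta = log(4.555556) = 1.5163

1.5163


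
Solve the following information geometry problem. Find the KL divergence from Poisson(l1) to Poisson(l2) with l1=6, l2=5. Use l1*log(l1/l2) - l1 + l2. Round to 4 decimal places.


KL divergence for Poisson:
KL = l1*log(l1/l2) - l1 + l2.
l1 = 6, l2 = 5.
log(6/5) = 0.182322.
l1*log(l1/l2) = 6 * 0.182322 = 1.093929.
KL = 1.093929 - 6 + 5 = 0.0939

0.0939


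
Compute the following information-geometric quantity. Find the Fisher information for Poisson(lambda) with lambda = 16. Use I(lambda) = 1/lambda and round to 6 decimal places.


Fisher information for Poisson: I(lambda) = 1/lambda.
lambda = 16.
I(lambda) = 1/16 = 0.062500

0.062500


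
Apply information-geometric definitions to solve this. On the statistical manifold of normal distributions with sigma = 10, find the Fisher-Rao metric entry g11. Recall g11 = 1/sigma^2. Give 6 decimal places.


For the 2-parameter normal family, the Fisher metric has:
  g11 = 1/sigma^2, g22 = 2/sigma^2.
sigma = 10, sigma^2 = 100.
g11 = 0.010000

0.010000


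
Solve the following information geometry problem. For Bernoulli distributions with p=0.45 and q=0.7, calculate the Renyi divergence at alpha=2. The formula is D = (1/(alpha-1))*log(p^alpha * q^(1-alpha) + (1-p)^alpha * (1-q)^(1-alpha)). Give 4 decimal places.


Renyi divergence of order alpha between Bernoulli distributions:
D = (1/(alpha-1))*log(p^alpha * q^(1-alpha) + (1-p)^alpha * (1-q)^(1-alpha)).
alpha = 2, p = 0.45, q = 0.7.
p^alpha * q^(1-alpha) = 0.45^2 * 0.7^-1 = 0.289286.
(1-p)^alpha * (1-q)^(1-alpha) = 0.55^2 * 0.3^-1 = 1.008333.
sum = 0.289286 + 1.008333 = 1.297619.
D = (1/1)*log(1.297619) = 0.2605

0.2605


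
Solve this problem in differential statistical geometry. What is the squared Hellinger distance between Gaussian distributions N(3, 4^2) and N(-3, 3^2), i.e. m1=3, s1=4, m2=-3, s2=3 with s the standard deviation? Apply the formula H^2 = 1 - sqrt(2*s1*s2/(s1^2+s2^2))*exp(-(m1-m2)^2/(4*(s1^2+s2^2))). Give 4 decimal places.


Squared Hellinger distance for Gaussians:
H^2 = 1 - sqrt(2*s1*s2/(s1^2+s2^2)) * exp(-(m1-m2)^2/(4*(s1^2+s2^2))).
s1^2 = 16, s2^2 = 9, s1^2+s2^2 = 25.
sqrt(2*4*3/(25)) = 0.979796.
(m1-m2)^2 = (6)^2 = 36.
exp(-36/(4*25)) = exp(-0.36) = 0.697676.
H^2 = 1 - 0.979796*0.697676 = 0.3164

0.3164


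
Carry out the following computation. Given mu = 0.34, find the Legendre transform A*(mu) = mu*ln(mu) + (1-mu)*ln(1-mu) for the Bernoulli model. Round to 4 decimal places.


Legendre transform for Bernoulli:
A*(mu) = mu*log(mu) + (1-mu)*log(1-mu).
mu = 0.34, 1-mu = 0.66.
mu*log(mu) = 0.34*log(0.34) = -0.366795.
(1-mu)*log(1-mu) = 0.66*log(0.66) = -0.27424.
A* = -0.366795 + -0.27424 = -0.6410

-0.6410


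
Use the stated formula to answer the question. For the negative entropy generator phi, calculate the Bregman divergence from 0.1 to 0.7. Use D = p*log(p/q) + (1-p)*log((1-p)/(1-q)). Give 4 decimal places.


Bregman divergence with negative entropy generator:
D = p*log(p/q) + (1-p)*log((1-p)/(1-q)).
p = 0.1, q = 0.7.
p*log(p/q) = 0.1*log(0.1/0.7) = -0.194591.
(1-p)*log((1-p)/(1-q)) = 0.9*log(0.9/0.3) = 0.988751.
D = -0.194591 + 0.988751 = 0.7942

0.7942


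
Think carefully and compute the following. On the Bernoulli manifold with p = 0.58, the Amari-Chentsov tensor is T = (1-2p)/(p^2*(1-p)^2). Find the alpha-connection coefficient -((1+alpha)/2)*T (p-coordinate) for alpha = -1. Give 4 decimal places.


Skewness (Amari-Chentsov) tensor: T = (1-2p)/(p^2*(1-p)^2).
p = 0.58, 1-2p = -0.16, p^2 = 0.3364, (1-p)^2 = 0.1764.
T = -0.16/(0.3364 * 0.1764) = -2.696283.
In the p-coordinate, Gamma^(alpha) = Gamma^(0) - (alpha/2)*T with Gamma^(0) = (1/2)*g'(p) = -T/2,
so Gamma^(alpha) = -((1+alpha)/2)*T.
alpha = -1, -(1+alpha)/2 = 0.0.
Gamma = 0.0 * -2.696283 = 0.0000

0.0000


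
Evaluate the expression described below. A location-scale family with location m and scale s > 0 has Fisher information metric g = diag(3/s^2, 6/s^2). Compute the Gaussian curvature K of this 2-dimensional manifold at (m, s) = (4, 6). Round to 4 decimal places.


The metric has the form g = (A dm^2 + B ds^2)/s^2 with A = 3, B = 6.
Substitute u = sqrt(A/B)*m: g = B*(du^2 + ds^2)/s^2, i.e. B times the
Poincare upper half-plane metric, which has constant Gaussian curvature -1.
Scaling a 2D metric by a constant c divides the Gaussian curvature by c,
so K = -1/B = -1/(6) = -0.1667 everywhere (the point (m, s) = (4, 6) is irrelevant:
the curvature is constant).
The requested Gaussian curvature is K = -0.1667.

-0.1667


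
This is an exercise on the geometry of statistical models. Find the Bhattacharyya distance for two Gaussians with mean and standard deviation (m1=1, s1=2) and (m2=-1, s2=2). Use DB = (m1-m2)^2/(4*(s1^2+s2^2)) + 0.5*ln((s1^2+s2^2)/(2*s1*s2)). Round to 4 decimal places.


Bhattacharyya distance between two Gaussians:
DB = (m1-m2)^2/(4*(s1^2+s2^2)) + (1/2)*ln((s1^2+s2^2)/(2*s1*s2)).
(m1-m2)^2 = (2)^2 = 4.
s1^2+s2^2 = 4 + 4 = 8.
term1 = 4/32 = 0.125.
term2 = 0.5*ln(8/8.0) = 0.0.
DB = 0.125 + 0.0 = 0.1250

0.1250


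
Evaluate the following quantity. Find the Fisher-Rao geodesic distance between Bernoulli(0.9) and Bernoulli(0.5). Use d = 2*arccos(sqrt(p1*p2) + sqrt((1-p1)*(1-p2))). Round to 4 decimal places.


Geodesic distance on Bernoulli manifold:
d(p1,p2) = 2*arccos(sqrt(p1*p2) + sqrt((1-p1)*(1-p2))).
sqrt(p1*p2) = sqrt(0.9*0.5) = 0.67082.
sqrt((1-p1)*(1-p2)) = sqrt(0.1*0.5) = 0.223607.
arg = 0.67082 + 0.223607 = 0.894427.
d = 2*arccos(0.894427) = 0.9273

0.9273


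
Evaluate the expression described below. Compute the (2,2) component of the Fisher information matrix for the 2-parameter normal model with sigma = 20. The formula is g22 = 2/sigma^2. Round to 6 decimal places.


For the 2-parameter normal family, the Fisher metric has:
  g11 = 1/sigma^2, g22 = 2/sigma^2.
sigma = 20, sigma^2 = 400.
g22 = 0.005000

0.005000


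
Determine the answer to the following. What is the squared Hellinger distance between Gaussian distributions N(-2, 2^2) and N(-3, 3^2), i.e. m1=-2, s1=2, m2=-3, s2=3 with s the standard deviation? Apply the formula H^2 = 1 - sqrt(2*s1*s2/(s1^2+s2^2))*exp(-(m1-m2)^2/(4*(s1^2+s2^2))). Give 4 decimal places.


Squared Hellinger distance for Gaussians:
H^2 = 1 - sqrt(2*s1*s2/(s1^2+s2^2)) * exp(-(m1-m2)^2/(4*(s1^2+s2^2))).
s1^2 = 4, s2^2 = 9, s1^2+s2^2 = 13.
sqrt(2*2*3/(13)) = 0.960769.
(m1-m2)^2 = (1)^2 = 1.
exp(-1/(4*13)) = exp(-0.019231) = 0.980953.
H^2 = 1 - 0.960769*0.980953 = 0.0575

0.0575


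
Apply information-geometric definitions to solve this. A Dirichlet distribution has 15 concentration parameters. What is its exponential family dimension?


Exponential family dimension calculation:
Dirichlet with 15 components has 15 natural parameters.

15


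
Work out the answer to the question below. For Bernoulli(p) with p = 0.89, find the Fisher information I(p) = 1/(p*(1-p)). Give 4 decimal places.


For Bernoulli(p), Fisher information is I(p) = 1/(p*(1-p)).
p = 0.89, 1-p = 0.11.
p*(1-p) = 0.0979.
I(p) = 1/0.0979 = 10.2145

10.2145


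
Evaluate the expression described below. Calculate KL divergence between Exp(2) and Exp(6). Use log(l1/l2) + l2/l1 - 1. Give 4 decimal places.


KL divergence for exponential family:
KL = log(l1/l2) + l2/l1 - 1.
log(2/6) = -1.098612.
6/2 = 3.0.
KL = -1.098612 + 3.0 - 1 = 0.9014

0.9014


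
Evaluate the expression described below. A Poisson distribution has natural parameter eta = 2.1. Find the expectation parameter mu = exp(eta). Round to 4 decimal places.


Expectation parameter for Poisson exponential family:
mu = exp(eta).
eta = 2.1.
mu = exp(2.1) = 8.1662

8.1662


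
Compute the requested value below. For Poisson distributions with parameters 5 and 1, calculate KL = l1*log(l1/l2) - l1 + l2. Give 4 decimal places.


KL divergence for Poisson:
KL = l1*log(l1/l2) - l1 + l2.
l1 = 5, l2 = 1.
log(5/1) = 1.609438.
l1*log(l1/l2) = 5 * 1.609438 = 8.04719.
KL = 8.04719 - 5 + 1 = 4.0472

4.0472


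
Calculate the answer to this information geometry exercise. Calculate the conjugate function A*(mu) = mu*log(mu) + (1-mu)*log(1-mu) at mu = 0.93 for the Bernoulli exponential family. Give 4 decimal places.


Legendre transform for Bernoulli:
A*(mu) = mu*log(mu) + (1-mu)*log(1-mu).
mu = 0.93, 1-mu = 0.07.
mu*log(mu) = 0.93*log(0.93) = -0.067491.
(1-mu)*log(1-mu) = 0.07*log(0.07) = -0.186148.
A* = -0.067491 + -0.186148 = -0.2536

-0.2536


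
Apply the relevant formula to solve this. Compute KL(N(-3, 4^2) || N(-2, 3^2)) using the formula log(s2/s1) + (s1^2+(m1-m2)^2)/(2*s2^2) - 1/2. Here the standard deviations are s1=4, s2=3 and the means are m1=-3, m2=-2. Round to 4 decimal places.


KL divergence between normal distributions:
KL = log(s2/s1) + (s1^2 + (m1-m2)^2)/(2*s2^2) - 1/2.
log(3/4) = -0.287682.
(4^2 + (-3--2)^2)/(2*3^2) = (16 + 1)/18 = 0.944444.
KL = -0.287682 + 0.944444 - 0.5 = 0.1568

0.1568


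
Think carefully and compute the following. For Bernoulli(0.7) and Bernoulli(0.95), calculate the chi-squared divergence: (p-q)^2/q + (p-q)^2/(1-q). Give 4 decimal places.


Chi-squared divergence between Bernoulli distributions:
chi^2 = (p-q)^2/q + (p-q)^2/(1-q).
p = 0.7, q = 0.95, p-q = -0.25.
(p-q)^2 = 0.0625.
term1 = 0.0625/0.95 = 0.065789.
term2 = 0.0625/0.05 = 1.25.
chi^2 = 0.065789 + 1.25 = 1.3158

1.3158


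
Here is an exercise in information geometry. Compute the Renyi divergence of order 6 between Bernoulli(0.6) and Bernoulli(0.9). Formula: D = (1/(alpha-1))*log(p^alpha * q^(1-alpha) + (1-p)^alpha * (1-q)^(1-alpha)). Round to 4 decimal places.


Renyi divergence of order alpha between Bernoulli distributions:
D = (1/(alpha-1))*log(p^alpha * q^(1-alpha) + (1-p)^alpha * (1-q)^(1-alpha)).
alpha = 6, p = 0.6, q = 0.9.
p^alpha * q^(1-alpha) = 0.6^6 * 0.9^-5 = 0.079012.
(1-p)^alpha * (1-q)^(1-alpha) = 0.4^6 * 0.1^-5 = 409.6.
sum = 0.079012 + 409.6 = 409.679012.
D = (1/5)*log(409.679012) = 1.2031

1.2031


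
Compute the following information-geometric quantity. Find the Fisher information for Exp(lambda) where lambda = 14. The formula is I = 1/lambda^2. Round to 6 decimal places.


Fisher information for exponential: I(lambda) = 1/lambda^2.
lambda = 14, lambda^2 = 196.
I = 1/196 = 0.005102

0.005102


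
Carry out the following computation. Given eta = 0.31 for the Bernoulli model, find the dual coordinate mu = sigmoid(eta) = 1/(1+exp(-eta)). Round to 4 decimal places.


Dual coordinate (expectation parameter) for Bernoulli:
mu = 1/(1+exp(-eta)).
eta = 0.31.
exp(-eta) = exp(-0.31) = 0.733447.
mu = 1/(1+0.733447) = 0.5769

0.5769


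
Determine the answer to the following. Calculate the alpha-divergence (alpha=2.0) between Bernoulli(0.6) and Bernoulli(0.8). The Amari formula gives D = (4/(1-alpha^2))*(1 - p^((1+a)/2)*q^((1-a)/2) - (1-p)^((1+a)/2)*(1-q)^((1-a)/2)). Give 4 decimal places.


Amari alpha-divergence:
D = (4/(1-alpha^2))*(1 - p^((1+a)/2)*q^((1-a)/2) - (1-p)^((1+a)/2)*(1-q)^((1-a)/2)).
alpha = 2.0, p = 0.6, q = 0.8.
e1 = (1+alpha)/2 = 1.5, e2 = (1-alpha)/2 = -0.5.
t1 = p^e1 * q^e2 = 0.6^1.5 * 0.8^-0.5 = 0.519615.
t2 = (1-p)^e1 * (1-q)^e2 = 0.4^1.5 * 0.2^-0.5 = 0.565685.
4/(1-alpha^2) = -1.333333.
D = -1.333333*(1 - 0.519615 - 0.565685) = 0.1137

0.1137


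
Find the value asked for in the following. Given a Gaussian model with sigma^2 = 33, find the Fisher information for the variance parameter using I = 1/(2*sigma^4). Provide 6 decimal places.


Fisher information for variance: I(sigma^2) = 1/(2*sigma^4).
sigma^2 = 33, so sigma^4 = 1089.
I = 1/(2*1089) = 1/2178 = 0.000459

0.000459


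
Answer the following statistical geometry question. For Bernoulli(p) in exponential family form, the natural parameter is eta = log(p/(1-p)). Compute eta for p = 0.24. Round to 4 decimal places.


Natural parameter for Bernoulli: eta = log(p/(1-p)).
p = 0.24, 1-p = 0.76.
p/(1-p) = 0.315789.
eta = log(0.315789) = -1.1527

-1.1527


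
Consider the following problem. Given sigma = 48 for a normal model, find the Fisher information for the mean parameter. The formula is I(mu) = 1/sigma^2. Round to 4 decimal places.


The Fisher information for the mean of a normal distribution is I(mu) = 1/sigma^2.
sigma = 48, so sigma^2 = 2304.
I(mu) = 1/2304 = 0.0004

0.0004


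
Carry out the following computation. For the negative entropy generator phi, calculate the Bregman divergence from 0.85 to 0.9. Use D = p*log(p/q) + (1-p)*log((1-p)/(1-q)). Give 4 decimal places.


Bregman divergence with negative entropy generator:
D = p*log(p/q) + (1-p)*log((1-p)/(1-q)).
p = 0.85, q = 0.9.
p*log(p/q) = 0.85*log(0.85/0.9) = -0.048585.
(1-p)*log((1-p)/(1-q)) = 0.15*log(0.15/0.1) = 0.06082.
D = -0.048585 + 0.06082 = 0.0122

0.0122


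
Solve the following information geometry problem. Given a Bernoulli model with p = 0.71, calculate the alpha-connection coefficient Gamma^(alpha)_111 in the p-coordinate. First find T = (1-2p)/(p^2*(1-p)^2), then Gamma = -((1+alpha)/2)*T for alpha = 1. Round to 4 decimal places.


Skewness (Amari-Chentsov) tensor: T = (1-2p)/(p^2*(1-p)^2).
p = 0.71, 1-2p = -0.42, p^2 = 0.5041, (1-p)^2 = 0.0841.
T = -0.42/(0.5041 * 0.0841) = -9.906873.
In the p-coordinate, Gamma^(alpha) = Gamma^(0) - (alpha/2)*T with Gamma^(0) = (1/2)*g'(p) = -T/2,
so Gamma^(alpha) = -((1+alpha)/2)*T.
alpha = 1, -(1+alpha)/2 = -1.0.
Gamma = -1.0 * -9.906873 = 9.9069

9.9069


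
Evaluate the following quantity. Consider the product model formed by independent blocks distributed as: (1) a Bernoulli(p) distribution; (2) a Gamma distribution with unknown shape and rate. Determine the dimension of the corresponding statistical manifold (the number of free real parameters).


The dimension of a statistical manifold equals the number of free
(independent) real parameters of the model. For a product of independent
blocks the parameter counts add.
- Bernoulli (p): 1.
- Gamma (shape, rate): 2.
Total = 1 + 2 = 3.
Dimension = 3

3


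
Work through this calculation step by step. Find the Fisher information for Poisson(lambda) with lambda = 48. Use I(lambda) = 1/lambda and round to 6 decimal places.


Fisher information for Poisson: I(lambda) = 1/lambda.
lambda = 48.
I(lambda) = 1/48 = 0.020833

0.020833


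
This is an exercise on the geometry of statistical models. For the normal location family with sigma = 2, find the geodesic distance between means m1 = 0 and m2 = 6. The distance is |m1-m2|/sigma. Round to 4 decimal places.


On the fixed-variance normal subfamily, geodesic distance = |m1-m2|/sigma.
|0 - 6| = 6.
sigma = 2.
d = 6/2 = 3.0000

3.0000


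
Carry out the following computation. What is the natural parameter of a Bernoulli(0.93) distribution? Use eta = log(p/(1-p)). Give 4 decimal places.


Natural parameter for Bernoulli: eta = log(p/(1-p)).
p = 0.93, 1-p = 0.07.
p/(1-p) = 13.285714.
eta = log(13.285714) = 2.5867

2.5867


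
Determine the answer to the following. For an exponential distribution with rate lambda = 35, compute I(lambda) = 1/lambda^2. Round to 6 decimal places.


Fisher information for exponential: I(lambda) = 1/lambda^2.
lambda = 35, lambda^2 = 1225.
I = 1/1225 = 0.000816

0.000816


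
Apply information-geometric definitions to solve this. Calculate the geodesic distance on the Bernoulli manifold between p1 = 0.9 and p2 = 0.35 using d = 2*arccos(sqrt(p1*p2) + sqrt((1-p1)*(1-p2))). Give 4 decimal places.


Geodesic distance on Bernoulli manifold:
d(p1,p2) = 2*arccos(sqrt(p1*p2) + sqrt((1-p1)*(1-p2))).
sqrt(p1*p2) = sqrt(0.9*0.35) = 0.561249.
sqrt((1-p1)*(1-p2)) = sqrt(0.1*0.65) = 0.254951.
arg = 0.561249 + 0.254951 = 0.8162.
d = 2*arccos(0.8162) = 1.2320

1.2320


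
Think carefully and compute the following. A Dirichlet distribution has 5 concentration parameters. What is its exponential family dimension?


Exponential family dimension calculation:
Dirichlet with 5 components has 5 natural parameters.

5


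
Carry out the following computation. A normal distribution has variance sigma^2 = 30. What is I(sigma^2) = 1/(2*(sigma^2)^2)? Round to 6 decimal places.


Fisher information for variance: I(sigma^2) = 1/(2*sigma^4).
sigma^2 = 30, so sigma^4 = 900.
I = 1/(2*900) = 1/1800 = 0.000556

0.000556


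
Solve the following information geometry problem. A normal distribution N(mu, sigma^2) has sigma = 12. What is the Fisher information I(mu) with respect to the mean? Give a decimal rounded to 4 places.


The Fisher information for the mean of a normal distribution is I(mu) = 1/sigma^2.
sigma = 12, so sigma^2 = 144.
I(mu) = 1/144 = 0.0069

0.0069


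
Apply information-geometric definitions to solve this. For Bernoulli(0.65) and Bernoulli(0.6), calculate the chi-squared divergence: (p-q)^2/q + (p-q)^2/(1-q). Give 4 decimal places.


Chi-squared divergence between Bernoulli distributions:
chi^2 = (p-q)^2/q + (p-q)^2/(1-q).
p = 0.65, q = 0.6, p-q = 0.05.
(p-q)^2 = 0.0025.
term1 = 0.0025/0.6 = 0.004167.
term2 = 0.0025/0.4 = 0.00625.
chi^2 = 0.004167 + 0.00625 = 0.0104

0.0104


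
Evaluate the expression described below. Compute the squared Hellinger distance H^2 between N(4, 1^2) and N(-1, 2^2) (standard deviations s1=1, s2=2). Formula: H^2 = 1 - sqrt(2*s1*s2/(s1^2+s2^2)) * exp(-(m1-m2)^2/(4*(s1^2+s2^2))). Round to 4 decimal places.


Squared Hellinger distance for Gaussians:
H^2 = 1 - sqrt(2*s1*s2/(s1^2+s2^2)) * exp(-(m1-m2)^2/(4*(s1^2+s2^2))).
s1^2 = 1, s2^2 = 4, s1^2+s2^2 = 5.
sqrt(2*1*2/(5)) = 0.894427.
(m1-m2)^2 = (5)^2 = 25.
exp(-25/(4*5)) = exp(-1.25) = 0.286505.
H^2 = 1 - 0.894427*0.286505 = 0.7437

0.7437


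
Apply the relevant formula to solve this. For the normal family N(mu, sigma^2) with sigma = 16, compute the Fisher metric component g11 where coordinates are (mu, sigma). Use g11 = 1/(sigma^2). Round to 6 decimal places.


For the 2-parameter normal family, the Fisher metric has:
  g11 = 1/sigma^2, g22 = 2/sigma^2.
sigma = 16, sigma^2 = 256.
g11 = 0.003906

0.003906


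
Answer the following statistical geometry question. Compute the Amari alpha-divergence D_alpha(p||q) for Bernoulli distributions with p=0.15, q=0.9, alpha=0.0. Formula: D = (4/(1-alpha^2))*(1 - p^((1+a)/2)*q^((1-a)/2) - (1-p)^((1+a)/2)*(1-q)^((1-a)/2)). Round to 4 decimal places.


Amari alpha-divergence:
D = (4/(1-alpha^2))*(1 - p^((1+a)/2)*q^((1-a)/2) - (1-p)^((1+a)/2)*(1-q)^((1-a)/2)).
alpha = 0.0, p = 0.15, q = 0.9.
e1 = (1+alpha)/2 = 0.5, e2 = (1-alpha)/2 = 0.5.
t1 = p^e1 * q^e2 = 0.15^0.5 * 0.9^0.5 = 0.367423.
t2 = (1-p)^e1 * (1-q)^e2 = 0.85^0.5 * 0.1^0.5 = 0.291548.
4/(1-alpha^2) = 4.0.
D = 4.0*(1 - 0.367423 - 0.291548) = 1.3641

1.3641


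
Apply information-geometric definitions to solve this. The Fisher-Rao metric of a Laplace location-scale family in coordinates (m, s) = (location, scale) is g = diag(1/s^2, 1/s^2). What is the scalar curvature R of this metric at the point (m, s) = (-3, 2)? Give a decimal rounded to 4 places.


The metric has the form g = (A dm^2 + B ds^2)/s^2 with A = 1, B = 1.
Substitute u = sqrt(A/B)*m: g = B*(du^2 + ds^2)/s^2, i.e. B times the
Poincare upper half-plane metric, which has constant Gaussian curvature -1.
Scaling a 2D metric by a constant c divides the Gaussian curvature by c,
so K = -1/B = -1/(1) = -1.0000 everywhere (the point (m, s) = (-3, 2) is irrelevant:
the curvature is constant).
Scalar curvature in dimension 2: R = 2K = -2/(1) = -2.0000.

-2.0000


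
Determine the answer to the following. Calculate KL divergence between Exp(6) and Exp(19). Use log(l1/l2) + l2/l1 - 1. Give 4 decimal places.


KL divergence for exponential family:
KL = log(l1/l2) + l2/l1 - 1.
log(6/19) = -1.15268.
19/6 = 3.166667.
KL = -1.15268 + 3.166667 - 1 = 1.0140

1.0140


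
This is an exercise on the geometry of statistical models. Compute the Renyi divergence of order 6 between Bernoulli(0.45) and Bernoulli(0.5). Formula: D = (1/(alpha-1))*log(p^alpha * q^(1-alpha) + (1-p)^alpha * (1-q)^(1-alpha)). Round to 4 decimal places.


Renyi divergence of order alpha between Bernoulli distributions:
D = (1/(alpha-1))*log(p^alpha * q^(1-alpha) + (1-p)^alpha * (1-q)^(1-alpha)).
alpha = 6, p = 0.45, q = 0.5.
p^alpha * q^(1-alpha) = 0.45^6 * 0.5^-5 = 0.265721.
(1-p)^alpha * (1-q)^(1-alpha) = 0.55^6 * 0.5^-5 = 0.885781.
sum = 0.265721 + 0.885781 = 1.151501.
D = (1/5)*log(1.151501) = 0.0282

0.0282


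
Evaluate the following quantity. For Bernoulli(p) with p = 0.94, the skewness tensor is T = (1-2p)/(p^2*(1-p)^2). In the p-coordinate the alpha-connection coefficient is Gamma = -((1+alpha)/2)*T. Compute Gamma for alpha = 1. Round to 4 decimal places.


Skewness (Amari-Chentsov) tensor: T = (1-2p)/(p^2*(1-p)^2).
p = 0.94, 1-2p = -0.88, p^2 = 0.8836, (1-p)^2 = 0.0036.
T = -0.88/(0.8836 * 0.0036) = -276.646044.
In the p-coordinate, Gamma^(alpha) = Gamma^(0) - (alpha/2)*T with Gamma^(0) = (1/2)*g'(p) = -T/2,
so Gamma^(alpha) = -((1+alpha)/2)*T.
alpha = 1, -(1+alpha)/2 = -1.0.
Gamma = -1.0 * -276.646044 = 276.6460

276.6460


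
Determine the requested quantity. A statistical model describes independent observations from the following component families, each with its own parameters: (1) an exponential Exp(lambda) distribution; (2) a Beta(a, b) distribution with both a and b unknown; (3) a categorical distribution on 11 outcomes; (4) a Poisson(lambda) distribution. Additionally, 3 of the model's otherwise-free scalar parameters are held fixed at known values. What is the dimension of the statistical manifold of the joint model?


The dimension of a statistical manifold equals the number of free
(independent) real parameters of the model. For a product of independent
blocks the parameter counts add.
- exponential (lambda): 1.
- Beta (a, b): 2.
- categorical on 11 outcomes (probabilities sum to 1): 11-1 = 10.
- Poisson (lambda): 1.
Total = 1 + 2 + 10 + 1 = 14.
3 parameter(s) fixed at known values: 14 - 3 = 11.
Dimension = 11

11


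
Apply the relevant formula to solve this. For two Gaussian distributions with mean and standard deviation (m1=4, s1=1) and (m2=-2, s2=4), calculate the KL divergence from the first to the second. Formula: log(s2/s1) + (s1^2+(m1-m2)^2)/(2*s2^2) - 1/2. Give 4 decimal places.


KL divergence between normal distributions:
KL = log(s2/s1) + (s1^2 + (m1-m2)^2)/(2*s2^2) - 1/2.
log(4/1) = 1.386294.
(1^2 + (4--2)^2)/(2*4^2) = (1 + 36)/32 = 1.15625.
KL = 1.386294 + 1.15625 - 0.5 = 2.0425

2.0425


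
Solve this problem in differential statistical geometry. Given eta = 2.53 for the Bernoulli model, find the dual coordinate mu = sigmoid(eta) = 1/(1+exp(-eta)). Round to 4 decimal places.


Dual coordinate (expectation parameter) for Bernoulli:
mu = 1/(1+exp(-eta)).
eta = 2.53.
exp(-eta) = exp(-2.53) = 0.079659.
mu = 1/(1+0.079659) = 0.9262

0.9262


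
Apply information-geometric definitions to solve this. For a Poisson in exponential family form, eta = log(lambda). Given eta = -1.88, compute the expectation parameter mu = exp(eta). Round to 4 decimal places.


Expectation parameter for Poisson exponential family:
mu = exp(eta).
eta = -1.88.
mu = exp(-1.88) = 0.1526

0.1526


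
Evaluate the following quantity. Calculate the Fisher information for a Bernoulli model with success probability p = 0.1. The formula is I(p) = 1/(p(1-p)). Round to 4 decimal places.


For Bernoulli(p), Fisher information is I(p) = 1/(p*(1-p)).
p = 0.1, 1-p = 0.9.
p*(1-p) = 0.09.
I(p) = 1/0.09 = 11.1111

11.1111
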